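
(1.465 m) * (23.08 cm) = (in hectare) 3.381e-05. Check: 1.465 m is already in m. 1 cm = 0.01 m, so 23.08 cm = 23.08 * 0.01 = 0.2308 m. Combine: 1.465 m * 0.2308 m = 0.338122 m^2. 1 hectare = 10000 m^2, so 0.338122 m^2 = 0.338122 / 10000 = 3.38122e-05 hectare ≈ 3.381e-05 hectare (4 s.f.).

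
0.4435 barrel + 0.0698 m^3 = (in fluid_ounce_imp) 1 barrel = 0.15898729 m^3, so 0.4435 barrel = 0.4435 * 0.15898729 = 0.070510865 m^3. 0.0698 m^3 is already in m^3. Sum: 0.070510865 + 0.0698 = 0.14031087 m^3. 1 fluid_ounce_imp = 2.8413063e-05 m^3, so 0.14031087 m^3 = 0.14031087 / 2.8413063e-05 = 4938.2521 fluid_ounce_imp ≈ 4938 fluid_ounce_imp (4 s.f.). Final answer: 4938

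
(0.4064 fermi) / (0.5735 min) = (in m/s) 1.181e-17. Check: 1 fermi = 1e-15 m, so 0.4064 fermi = 0.4064 * 1e-15 = 4.064e-16 m. 1 min = 60 s, so 0.5735 min = 0.5735 * 60 = 34.41 s. Combine: 4.064e-16 m / 34.41 s = 1.181052e-17 m/s. Result: 1.181052e-17 m/s ≈ 1.181e-17 m/s (4 s.f.).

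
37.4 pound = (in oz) 598.4. Check: 1 pound = 0.45359237 kg, so 37.4 pound = 37.4 * 0.45359237 = 16.964355 kg. 1 oz = 0.028349523 kg, so 16.964355 kg = 16.964355 / 0.028349523 = 598.4 oz.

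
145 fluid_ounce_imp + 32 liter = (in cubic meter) 1 fluid_ounce_imp = 2.8413063e-05 m^3, so 145 fluid_ounce_imp = 145 * 2.8413063e-05 = 0.0041198941 m^3. 1 liter = 0.001 m^3, so 32 liter = 32 * 0.001 = 0.032 m^3. Sum: 0.0041198941 + 0.032 = 0.036119894 m^3. 0.036119894 m^3 = 0.036119894 cubic meter ≈ 0.03612 cubic meter (4 s.f.). Final answer: 0.03612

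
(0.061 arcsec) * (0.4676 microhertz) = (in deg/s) 1 arcsec = 4.8481368e-06 rad, so 0.061 arcsec = 0.061 * 4.8481368e-06 = 2.9573635e-07 rad. 1 microhertz = 1e-06 Hz, so 0.4676 microhertz = 0.4676 * 1e-06 = 4.676e-07 Hz. Combine: 2.9573635e-07 rad * 4.676e-07 Hz = 1.3828632e-13 rad/s. 1 deg/s = 0.017453293 rad/s, so 1.3828632e-13 rad/s = 1.3828632e-13 / 0.017453293 = 7.9232222e-12 deg/s ≈ 7.923e-12 deg/s (4 s.f.). Final answer: 7.923e-12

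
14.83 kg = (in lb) 32.69. Check: 1 lb = 0.45359237 kg, so 14.83 kg = 14.83 / 0.45359237 = 32.694553 lb ≈ 32.69 lb (4 s.f.).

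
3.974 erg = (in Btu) 1 erg = 1e-07 J, so 3.974 erg = 3.974 * 1e-07 = 3.974e-07 J. 1 Btu = 1055.0559 J, so 3.974e-07 J = 3.974e-07 / 1055.0559 = 3.7666252e-10 Btu ≈ 3.767e-10 Btu (4 s.f.). Final answer: 3.767e-10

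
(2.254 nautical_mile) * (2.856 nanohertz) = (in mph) 1 nautical_mile = 1852 m, so 2.254 nautical_mile = 2.254 * 1852 = 4174.408 m. 1 nanohertz = 1e-09 Hz, so 2.856 nanohertz = 2.856 * 1e-09 = 2.856e-09 Hz. Combine: 4174.408 m * 2.856e-09 Hz = 1.1922109e-05 m/s. 1 mph = 0.44704 m/s, so 1.1922109e-05 m/s = 1.1922109e-05 / 0.44704 = 2.6668999e-05 mph ≈ 2.667e-05 mph (4 s.f.). Final answer: 2.667e-05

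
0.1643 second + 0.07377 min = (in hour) 0.001275. Check: 0.1643 second = 0.1643 s. 1 min = 60 s, so 0.07377 min = 0.07377 * 60 = 4.4262 s. Sum: 0.1643 + 4.4262 = 4.5905 s. 1 hour = 3600 s, so 4.5905 s = 4.5905 / 3600 = 0.0012751389 hour ≈ 0.001275 hour (4 s.f.).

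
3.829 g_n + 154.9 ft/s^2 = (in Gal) 1 g_n = 9.80665 m/s^2, so 3.829 g_n = 3.829 * 9.80665 = 37.549663 m/s^2. 1 ft/s^2 = 0.3048 m/s^2, so 154.9 ft/s^2 = 154.9 * 0.3048 = 47.21352 m/s^2. Sum: 37.549663 + 47.21352 = 84.763183 m/s^2. 1 Gal = 0.01 m/s^2, so 84.763183 m/s^2 = 84.763183 / 0.01 = 8476.3183 Gal ≈ 8476 Gal (4 s.f.). Final answer: 8476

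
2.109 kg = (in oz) 1 oz = 0.028349523 kg, so 2.109 kg = 2.109 / 0.028349523 = 74.392786 oz ≈ 74.39 oz (4 s.f.). Final answer: 74.39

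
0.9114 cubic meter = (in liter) 911.4. Check: 0.9114 cubic meter = 0.9114 m^3. 1 liter = 0.001 m^3, so 0.9114 m^3 = 0.9114 / 0.001 = 911.4 liter.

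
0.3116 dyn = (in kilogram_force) 1 dyn = 1e-05 N, so 0.3116 dyn = 0.3116 * 1e-05 = 3.116e-06 N. 1 kilogram_force = 9.80665 N, so 3.116e-06 N = 3.116e-06 / 9.80665 = 3.1774357e-07 kilogram_force ≈ 3.177e-07 kilogram_force (4 s.f.). Final answer: 3.177e-07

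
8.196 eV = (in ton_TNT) 1 eV = 1.6021766e-19 J, so 8.196 eV = 8.196 * 1.6021766e-19 = 1.313144e-18 J. 1 ton_TNT = 4.184e+09 J, so 1.313144e-18 J = 1.313144e-18 / 4.184e+09 = 3.1384894e-28 ton_TNT ≈ 3.138e-28 ton_TNT (4 s.f.). Final answer: 3.138e-28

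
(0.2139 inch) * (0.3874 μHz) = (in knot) 4.091e-09. Check: 1 inch = 0.0254 m, so 0.2139 inch = 0.2139 * 0.0254 = 0.00543306 m. 1 μHz = 1e-06 Hz, so 0.3874 μHz = 0.3874 * 1e-06 = 3.874e-07 Hz. Combine: 0.00543306 m * 3.874e-07 Hz = 2.1047674e-09 m/s. 1 knot = 0.51444444 m/s, so 2.1047674e-09 m/s = 2.1047674e-09 / 0.51444444 = 4.0913406e-09 knot ≈ 4.091e-09 knot (4 s.f.).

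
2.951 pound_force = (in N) 13.13. Check: 1 pound_force = 4.4482216 N, so 2.951 pound_force = 2.951 * 4.4482216 = 13.126702 N. Result: 13.126702 N ≈ 13.13 N (4 s.f.).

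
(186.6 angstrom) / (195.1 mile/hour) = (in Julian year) 6.78e-18. Check: 1 angstrom = 1e-10 m, so 186.6 angstrom = 186.6 * 1e-10 = 1.866e-08 m. 1 mile/hour = 0.44704 m/s, so 195.1 mile/hour = 195.1 * 0.44704 = 87.217504 m/s. Combine: 1.866e-08 m / 87.217504 m/s = 2.1394788e-10 s. 1 Julian year = 31557600 s, so 2.1394788e-10 s = 2.1394788e-10 / 31557600 = 6.7795992e-18 Julian year ≈ 6.78e-18 Julian year (4 s.f.).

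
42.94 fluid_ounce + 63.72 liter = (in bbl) 0.4088. Check: 1 fluid_ounce = 2.957353e-05 m^3, so 42.94 fluid_ounce = 42.94 * 2.957353e-05 = 0.0012698874 m^3. 1 liter = 0.001 m^3, so 63.72 liter = 63.72 * 0.001 = 0.06372 m^3. Sum: 0.0012698874 + 0.06372 = 0.064989887 m^3. 1 bbl = 0.15898729 m^3, so 0.064989887 m^3 = 0.064989887 / 0.15898729 = 0.40877409 bbl ≈ 0.4088 bbl (4 s.f.).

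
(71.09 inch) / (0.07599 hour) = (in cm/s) 0.6601. Check: 1 inch = 0.0254 m, so 71.09 inch = 71.09 * 0.0254 = 1.805686 m. 1 hour = 3600 s, so 0.07599 hour = 0.07599 * 3600 = 273.564 s. Combine: 1.805686 m / 273.564 s = 0.006600598 m/s. 1 cm/s = 0.01 m/s, so 0.006600598 m/s = 0.006600598 / 0.01 = 0.6600598 cm/s ≈ 0.6601 cm/s (4 s.f.).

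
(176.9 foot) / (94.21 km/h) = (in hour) 0.0005723. Check: 1 foot = 0.3048 m, so 176.9 foot = 176.9 * 0.3048 = 53.91912 m. 1 km/h = 0.27777778 m/s, so 94.21 km/h = 94.21 * 0.27777778 = 26.169444 m/s. Combine: 53.91912 m / 26.169444 m/s = 2.0603846 s. 1 hour = 3600 s, so 2.0603846 s = 2.0603846 / 3600 = 0.00057232905 hour ≈ 0.0005723 hour (4 s.f.).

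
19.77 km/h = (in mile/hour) 1 km/h = 0.27777778 m/s, so 19.77 km/h = 19.77 * 0.27777778 = 5.4916667 m/s. 1 mile/hour = 0.44704 m/s, so 5.4916667 m/s = 5.4916667 / 0.44704 = 12.284508 mile/hour ≈ 12.28 mile/hour (4 s.f.). Final answer: 12.28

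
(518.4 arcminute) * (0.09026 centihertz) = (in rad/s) 0.0001361. Check: 1 arcminute = 0.00029088821 rad, so 518.4 arcminute = 518.4 * 0.00029088821 = 0.15079645 rad. 1 centihertz = 0.01 Hz, so 0.09026 centihertz = 0.09026 * 0.01 = 0.0009026 Hz. Combine: 0.15079645 rad * 0.0009026 Hz = 0.00013610887 rad/s. Result: 0.00013610887 rad/s ≈ 0.0001361 rad/s (4 s.f.).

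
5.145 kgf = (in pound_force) 1 kgf = 9.80665 N, so 5.145 kgf = 5.145 * 9.80665 = 50.455214 N. 1 pound_force = 4.4482216 N, so 50.455214 N = 50.455214 / 4.4482216 = 11.342783 pound_force ≈ 11.34 pound_force (4 s.f.). Final answer: 11.34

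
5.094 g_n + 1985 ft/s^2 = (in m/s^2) 1 g_n = 9.80665 m/s^2, so 5.094 g_n = 5.094 * 9.80665 = 49.955075 m/s^2. 1 ft/s^2 = 0.3048 m/s^2, so 1985 ft/s^2 = 1985 * 0.3048 = 605.028 m/s^2. Sum: 49.955075 + 605.028 = 654.98308 m/s^2. Result: 654.98308 m/s^2 ≈ 655 m/s^2 (4 s.f.). Final answer: 655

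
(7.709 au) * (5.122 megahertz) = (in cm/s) 1 au = 1.4959787e+11 m, so 7.709 au = 7.709 * 1.4959787e+11 = 1.15325e+12 m. 1 megahertz = 1000000 Hz, so 5.122 megahertz = 5.122 * 1000000 = 5122000 Hz. Combine: 1.15325e+12 m * 5122000 Hz = 5.9069464e+18 m/s. 1 cm/s = 0.01 m/s, so 5.9069464e+18 m/s = 5.9069464e+18 / 0.01 = 5.9069464e+20 cm/s ≈ 5.907e+20 cm/s (4 s.f.). Final answer: 5.907e+20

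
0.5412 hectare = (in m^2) 1 hectare = 10000 m^2, so 0.5412 hectare = 0.5412 * 10000 = 5412 m^2. Result: 5412 m^2. Final answer: 5412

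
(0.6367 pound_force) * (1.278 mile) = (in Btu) 1 pound_force = 4.4482216 N, so 0.6367 pound_force = 0.6367 * 4.4482216 = 2.8321827 N. 1 mile = 1609.344 m, so 1.278 mile = 1.278 * 1609.344 = 2056.7416 m. Combine: 2.8321827 N * 2056.7416 m = 5825.0681 J. 1 Btu = 1055.0559 J, so 5825.0681 J = 5825.0681 / 1055.0559 = 5.5210992 Btu ≈ 5.521 Btu (4 s.f.). Final answer: 5.521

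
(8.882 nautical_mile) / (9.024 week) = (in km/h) 1 nautical_mile = 1852 m, so 8.882 nautical_mile = 8.882 * 1852 = 16449.464 m. 1 week = 604800 s, so 9.024 week = 9.024 * 604800 = 5457715.2 s. Combine: 16449.464 m / 5457715.2 s = 0.0030139836 m/s. 1 km/h = 0.27777778 m/s, so 0.0030139836 m/s = 0.0030139836 / 0.27777778 = 0.010850341 km/h ≈ 0.01085 km/h (4 s.f.). Final answer: 0.01085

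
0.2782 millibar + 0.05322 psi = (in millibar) 3.948. Check: 1 millibar = 100 Pa, so 0.2782 millibar = 0.2782 * 100 = 27.82 Pa. 1 psi = 6894.7573 Pa, so 0.05322 psi = 0.05322 * 6894.7573 = 366.93898 Pa. Sum: 27.82 + 366.93898 = 394.75898 Pa. 1 millibar = 100 Pa, so 394.75898 Pa = 394.75898 / 100 = 3.9475898 millibar ≈ 3.948 millibar (4 s.f.).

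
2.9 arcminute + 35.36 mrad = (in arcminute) 1 arcminute = 0.00029088821 rad, so 2.9 arcminute = 2.9 * 0.00029088821 = 0.00084357581 rad. 1 mrad = 0.001 rad, so 35.36 mrad = 35.36 * 0.001 = 0.03536 rad. Sum: 0.00084357581 + 0.03536 = 0.036203576 rad. 1 arcminute = 0.00029088821 rad, so 0.036203576 rad = 0.036203576 / 0.00029088821 = 124.45873 arcminute ≈ 124.5 arcminute (4 s.f.). Final answer: 124.5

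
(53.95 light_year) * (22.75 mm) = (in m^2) 1.161e+16. Check: 1 light_year = 9.4607305e+15 m, so 53.95 light_year = 53.95 * 9.4607305e+15 = 5.1040641e+17 m. 1 mm = 0.001 m, so 22.75 mm = 22.75 * 0.001 = 0.02275 m. Combine: 5.1040641e+17 m * 0.02275 m = 1.1611746e+16 m^2. Result: 1.1611746e+16 m^2 ≈ 1.161e+16 m^2 (4 s.f.).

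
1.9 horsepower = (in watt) 1417. Check: 1 horsepower = 745.69987 W, so 1.9 horsepower = 1.9 * 745.69987 = 1416.8298 W. 1416.8298 W = 1416.8298 watt ≈ 1417 watt (4 s.f.).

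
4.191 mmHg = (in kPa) 1 mmHg = 133.32237 Pa, so 4.191 mmHg = 4.191 * 133.32237 = 558.75405 Pa. 1 kPa = 1000 Pa, so 558.75405 Pa = 558.75405 / 1000 = 0.55875405 kPa ≈ 0.5588 kPa (4 s.f.). Final answer: 0.5588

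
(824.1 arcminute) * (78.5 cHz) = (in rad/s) 1 arcminute = 0.00029088821 rad, so 824.1 arcminute = 824.1 * 0.00029088821 = 0.23972097 rad. 1 cHz = 0.01 Hz, so 78.5 cHz = 78.5 * 0.01 = 0.785 Hz. Combine: 0.23972097 rad * 0.785 Hz = 0.18818096 rad/s. Result: 0.18818096 rad/s ≈ 0.1882 rad/s (4 s.f.). Final answer: 0.1882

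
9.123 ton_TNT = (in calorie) 9.123e+09. Check: 1 ton_TNT = 4.184e+09 J, so 9.123 ton_TNT = 9.123 * 4.184e+09 = 3.8170632e+10 J. 1 calorie = 4.184 J, so 3.8170632e+10 J = 3.8170632e+10 / 4.184 = 9.123e+09 calorie.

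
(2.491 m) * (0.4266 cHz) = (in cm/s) 1.063. Check: 2.491 m is already in m. 1 cHz = 0.01 Hz, so 0.4266 cHz = 0.4266 * 0.01 = 0.004266 Hz. Combine: 2.491 m * 0.004266 Hz = 0.010626606 m/s. 1 cm/s = 0.01 m/s, so 0.010626606 m/s = 0.010626606 / 0.01 = 1.0626606 cm/s ≈ 1.063 cm/s (4 s.f.).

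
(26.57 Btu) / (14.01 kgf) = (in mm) 1 Btu = 1055.0559 J, so 26.57 Btu = 26.57 * 1055.0559 = 28032.834 J. 1 kgf = 9.80665 N, so 14.01 kgf = 14.01 * 9.80665 = 137.39117 N. Combine: 28032.834 J / 137.39117 N = 204.03665 m. 1 mm = 0.001 m, so 204.03665 m = 204.03665 / 0.001 = 204036.65 mm ≈ 2.04e+05 mm (4 s.f.). Final answer: 2.04e+05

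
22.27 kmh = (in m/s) 1 kmh = 0.27777778 m/s, so 22.27 kmh = 22.27 * 0.27777778 = 6.1861111 m/s. Result: 6.1861111 m/s ≈ 6.186 m/s (4 s.f.). Final answer: 6.186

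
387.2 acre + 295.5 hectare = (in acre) 1 acre = 4046.8564 m^2, so 387.2 acre = 387.2 * 4046.8564 = 1566942.8 m^2. 1 hectare = 10000 m^2, so 295.5 hectare = 295.5 * 10000 = 2955000 m^2. Sum: 1566942.8 + 2955000 = 4521942.8 m^2. 1 acre = 4046.8564 m^2, so 4521942.8 m^2 = 4521942.8 / 4046.8564 = 1117.3964 acre ≈ 1117 acre (4 s.f.). Final answer: 1117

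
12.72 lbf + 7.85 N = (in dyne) 1 lbf = 4.4482216 N, so 12.72 lbf = 12.72 * 4.4482216 = 56.581379 N. 7.85 N is already in N. Sum: 56.581379 + 7.85 = 64.431379 N. 1 dyne = 1e-05 N, so 64.431379 N = 64.431379 / 1e-05 = 6443137.9 dyne ≈ 6.443e+06 dyne (4 s.f.). Final answer: 6.443e+06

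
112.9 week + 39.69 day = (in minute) 1.195e+06. Check: 1 week = 604800 s, so 112.9 week = 112.9 * 604800 = 68281920 s. 1 day = 86400 s, so 39.69 day = 39.69 * 86400 = 3429216 s. Sum: 68281920 + 3429216 = 71711136 s. 1 minute = 60 s, so 71711136 s = 71711136 / 60 = 1195185.6 minute ≈ 1.195e+06 minute (4 s.f.).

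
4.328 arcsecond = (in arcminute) 1 arcsecond = 4.8481368e-06 rad, so 4.328 arcsecond = 4.328 * 4.8481368e-06 = 2.0982736e-05 rad. 1 arcminute = 0.00029088821 rad, so 2.0982736e-05 rad = 2.0982736e-05 / 0.00029088821 = 0.072133333 arcminute ≈ 0.07213 arcminute (4 s.f.). Final answer: 0.07213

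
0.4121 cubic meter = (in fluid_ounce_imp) 0.4121 cubic meter = 0.4121 m^3. 1 fluid_ounce_imp = 2.8413063e-05 m^3, so 0.4121 m^3 = 0.4121 / 2.8413063e-05 = 14503.892 fluid_ounce_imp ≈ 1.45e+04 fluid_ounce_imp (4 s.f.). Final answer: 1.45e+04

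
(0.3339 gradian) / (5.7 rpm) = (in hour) 2.441e-06. Check: 1 gradian = 0.015707963 rad, so 0.3339 gradian = 0.3339 * 0.015707963 = 0.0052448889 rad. 1 rpm = 0.10471976 rad/s, so 5.7 rpm = 5.7 * 0.10471976 = 0.5969026 rad/s. Combine: 0.0052448889 rad / 0.5969026 rad/s = 0.0087868421 s. 1 hour = 3600 s, so 0.0087868421 s = 0.0087868421 / 3600 = 2.4407895e-06 hour ≈ 2.441e-06 hour (4 s.f.).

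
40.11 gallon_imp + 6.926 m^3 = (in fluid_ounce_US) 1 gallon_imp = 0.00454609 m^3, so 40.11 gallon_imp = 40.11 * 0.00454609 = 0.18234367 m^3. 6.926 m^3 is already in m^3. Sum: 0.18234367 + 6.926 = 7.1083437 m^3. 1 fluid_ounce_US = 2.957353e-05 m^3, so 7.1083437 m^3 = 7.1083437 / 2.957353e-05 = 240361.69 fluid_ounce_US ≈ 2.404e+05 fluid_ounce_US (4 s.f.). Final answer: 2.404e+05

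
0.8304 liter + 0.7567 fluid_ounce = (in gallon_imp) 0.1876. Check: 1 liter = 0.001 m^3, so 0.8304 liter = 0.8304 * 0.001 = 0.0008304 m^3. 1 fluid_ounce = 2.957353e-05 m^3, so 0.7567 fluid_ounce = 0.7567 * 2.957353e-05 = 2.237829e-05 m^3. Sum: 0.0008304 + 2.237829e-05 = 0.00085277829 m^3. 1 gallon_imp = 0.00454609 m^3, so 0.00085277829 m^3 = 0.00085277829 / 0.00454609 = 0.187585 gallon_imp ≈ 0.1876 gallon_imp (4 s.f.).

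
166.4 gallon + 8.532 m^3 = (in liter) 1 gallon = 0.0037854118 m^3, so 166.4 gallon = 166.4 * 0.0037854118 = 0.62989252 m^3. 8.532 m^3 is already in m^3. Sum: 0.62989252 + 8.532 = 9.1618925 m^3. 1 liter = 0.001 m^3, so 9.1618925 m^3 = 9.1618925 / 0.001 = 9161.8925 liter ≈ 9162 liter (4 s.f.). Final answer: 9162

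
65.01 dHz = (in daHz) 1 dHz = 0.1 Hz, so 65.01 dHz = 65.01 * 0.1 = 6.501 Hz. 1 daHz = 10 Hz, so 6.501 Hz = 6.501 / 10 = 0.6501 daHz. Final answer: 0.6501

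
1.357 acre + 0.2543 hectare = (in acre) 1.985. Check: 1 acre = 4046.8564 m^2, so 1.357 acre = 1.357 * 4046.8564 = 5491.5842 m^2. 1 hectare = 10000 m^2, so 0.2543 hectare = 0.2543 * 10000 = 2543 m^2. Sum: 5491.5842 + 2543 = 8034.5842 m^2. 1 acre = 4046.8564 m^2, so 8034.5842 m^2 = 8034.5842 / 4046.8564 = 1.985389 acre ≈ 1.985 acre (4 s.f.).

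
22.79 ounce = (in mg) 1 ounce = 0.028349523 kg, so 22.79 ounce = 22.79 * 0.028349523 = 0.64608563 kg. 1 mg = 1e-06 kg, so 0.64608563 kg = 0.64608563 / 1e-06 = 646085.63 mg ≈ 6.461e+05 mg (4 s.f.). Final answer: 6.461e+05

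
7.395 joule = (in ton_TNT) 1.767e-09. Check: 7.395 joule = 7.395 J. 1 ton_TNT = 4.184e+09 J, so 7.395 J = 7.395 / 4.184e+09 = 1.7674474e-09 ton_TNT ≈ 1.767e-09 ton_TNT (4 s.f.).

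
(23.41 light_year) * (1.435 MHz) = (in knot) 6.178e+23. Check: 1 light_year = 9.4607305e+15 m, so 23.41 light_year = 23.41 * 9.4607305e+15 = 2.214757e+17 m. 1 MHz = 1000000 Hz, so 1.435 MHz = 1.435 * 1000000 = 1435000 Hz. Combine: 2.214757e+17 m * 1435000 Hz = 3.1781763e+23 m/s. 1 knot = 0.51444444 m/s, so 3.1781763e+23 m/s = 3.1781763e+23 / 0.51444444 = 6.1778805e+23 knot ≈ 6.178e+23 knot (4 s.f.).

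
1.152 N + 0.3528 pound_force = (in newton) 1.152 N is already in N. 1 pound_force = 4.4482216 N, so 0.3528 pound_force = 0.3528 * 4.4482216 = 1.5693326 N. Sum: 1.152 + 1.5693326 = 2.7213326 N. 2.7213326 N = 2.7213326 newton ≈ 2.721 newton (4 s.f.). Final answer: 2.721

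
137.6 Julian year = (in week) 7180. Check: 1 Julian year = 31557600 s, so 137.6 Julian year = 137.6 * 31557600 = 4.3423258e+09 s. 1 week = 604800 s, so 4.3423258e+09 s = 4.3423258e+09 / 604800 = 7179.7714 week ≈ 7180 week (4 s.f.).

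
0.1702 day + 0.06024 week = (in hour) 1 day = 86400 s, so 0.1702 day = 0.1702 * 86400 = 14705.28 s. 1 week = 604800 s, so 0.06024 week = 0.06024 * 604800 = 36433.152 s. Sum: 14705.28 + 36433.152 = 51138.432 s. 1 hour = 3600 s, so 51138.432 s = 51138.432 / 3600 = 14.20512 hour ≈ 14.21 hour (4 s.f.). Final answer: 14.21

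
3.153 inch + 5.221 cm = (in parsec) 4.287e-18. Check: 1 inch = 0.0254 m, so 3.153 inch = 3.153 * 0.0254 = 0.0800862 m. 1 cm = 0.01 m, so 5.221 cm = 5.221 * 0.01 = 0.05221 m. Sum: 0.0800862 + 0.05221 = 0.1322962 m. 1 parsec = 3.0856776e+16 m, so 0.1322962 m = 0.1322962 / 3.0856776e+16 = 4.2874279e-18 parsec ≈ 4.287e-18 parsec (4 s.f.).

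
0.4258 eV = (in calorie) 1.631e-20. Check: 1 eV = 1.6021766e-19 J, so 0.4258 eV = 0.4258 * 1.6021766e-19 = 6.8220681e-20 J. 1 calorie = 4.184 J, so 6.8220681e-20 J = 6.8220681e-20 / 4.184 = 1.6305134e-20 calorie ≈ 1.631e-20 calorie (4 s.f.).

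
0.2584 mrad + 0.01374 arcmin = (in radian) 1 mrad = 0.001 rad, so 0.2584 mrad = 0.2584 * 0.001 = 0.0002584 rad. 1 arcmin = 0.00029088821 rad, so 0.01374 arcmin = 0.01374 * 0.00029088821 = 3.996804e-06 rad. Sum: 0.0002584 + 3.996804e-06 = 0.0002623968 rad. 0.0002623968 rad = 0.0002623968 radian ≈ 0.0002624 radian (4 s.f.). Final answer: 0.0002624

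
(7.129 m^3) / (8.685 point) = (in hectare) 0.2327. Check: 7.129 m^3 is already in m^3. 1 point = 0.00035277778 m, so 8.685 point = 8.685 * 0.00035277778 = 0.003063875 m. Combine: 7.129 m^3 / 0.003063875 m = 2326.7921 m^2. 1 hectare = 10000 m^2, so 2326.7921 m^2 = 2326.7921 / 10000 = 0.23267921 hectare ≈ 0.2327 hectare (4 s.f.).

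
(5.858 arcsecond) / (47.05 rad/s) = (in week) 9.981e-13. Check: 1 arcsecond = 4.8481368e-06 rad, so 5.858 arcsecond = 5.858 * 4.8481368e-06 = 2.8400385e-05 rad. 47.05 rad/s is already in rad/s. Combine: 2.8400385e-05 rad / 47.05 rad/s = 6.0362137e-07 s. 1 week = 604800 s, so 6.0362137e-07 s = 6.0362137e-07 / 604800 = 9.9805121e-13 week ≈ 9.981e-13 week (4 s.f.).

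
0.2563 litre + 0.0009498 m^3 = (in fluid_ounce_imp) 42.45. Check: 1 litre = 0.001 m^3, so 0.2563 litre = 0.2563 * 0.001 = 0.0002563 m^3. 0.0009498 m^3 is already in m^3. Sum: 0.0002563 + 0.0009498 = 0.0012061 m^3. 1 fluid_ounce_imp = 2.8413063e-05 m^3, so 0.0012061 m^3 = 0.0012061 / 2.8413063e-05 = 42.448786 fluid_ounce_imp ≈ 42.45 fluid_ounce_imp (4 s.f.).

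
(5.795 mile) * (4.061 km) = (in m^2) 1 mile = 1609.344 m, so 5.795 mile = 5.795 * 1609.344 = 9326.1485 m. 1 km = 1000 m, so 4.061 km = 4.061 * 1000 = 4061 m. Combine: 9326.1485 m * 4061 m = 37873489 m^2. Result: 37873489 m^2 ≈ 3.787e+07 m^2 (4 s.f.). Final answer: 3.787e+07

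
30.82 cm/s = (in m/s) 1 cm/s = 0.01 m/s, so 30.82 cm/s = 30.82 * 0.01 = 0.3082 m/s. Result: 0.3082 m/s. Final answer: 0.3082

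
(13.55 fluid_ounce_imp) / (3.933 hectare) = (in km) 9.789e-12. Check: 1 fluid_ounce_imp = 2.8413063e-05 m^3, so 13.55 fluid_ounce_imp = 13.55 * 2.8413063e-05 = 0.000384997 m^3. 1 hectare = 10000 m^2, so 3.933 hectare = 3.933 * 10000 = 39330 m^2. Combine: 0.000384997 m^3 / 39330 m^2 = 9.7888888e-09 m. 1 km = 1000 m, so 9.7888888e-09 m = 9.7888888e-09 / 1000 = 9.7888888e-12 km ≈ 9.789e-12 km (4 s.f.).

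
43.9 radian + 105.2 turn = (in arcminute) 2.423e+06. Check: 43.9 radian = 43.9 rad. 1 turn = 6.2831853 rad, so 105.2 turn = 105.2 * 6.2831853 = 660.99109 rad. Sum: 43.9 + 660.99109 = 704.89109 rad. 1 arcminute = 0.00029088821 rad, so 704.89109 rad = 704.89109 / 0.00029088821 = 2423237.1 arcminute ≈ 2.423e+06 arcminute (4 s.f.).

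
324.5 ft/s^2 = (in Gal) 1 ft/s^2 = 0.3048 m/s^2, so 324.5 ft/s^2 = 324.5 * 0.3048 = 98.9076 m/s^2. 1 Gal = 0.01 m/s^2, so 98.9076 m/s^2 = 98.9076 / 0.01 = 9890.76 Gal ≈ 9891 Gal (4 s.f.). Final answer: 9891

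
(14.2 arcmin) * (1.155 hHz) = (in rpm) 1 arcmin = 0.00029088821 rad, so 14.2 arcmin = 14.2 * 0.00029088821 = 0.0041306126 rad. 1 hHz = 100 Hz, so 1.155 hHz = 1.155 * 100 = 115.5 Hz. Combine: 0.0041306126 rad * 115.5 Hz = 0.47708575 rad/s. 1 rpm = 0.10471976 rad/s, so 0.47708575 rad/s = 0.47708575 / 0.10471976 = 4.5558333 rpm ≈ 4.556 rpm (4 s.f.). Final answer: 4.556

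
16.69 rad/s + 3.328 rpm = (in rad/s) 17.04. Check: 16.69 rad/s is already in rad/s. 1 rpm = 0.10471976 rad/s, so 3.328 rpm = 3.328 * 0.10471976 = 0.34850735 rad/s. Sum: 16.69 + 0.34850735 = 17.038507 rad/s. Result: 17.038507 rad/s ≈ 17.04 rad/s (4 s.f.).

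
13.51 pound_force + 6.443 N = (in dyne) 6.654e+06. Check: 1 pound_force = 4.4482216 N, so 13.51 pound_force = 13.51 * 4.4482216 = 60.095474 N. 6.443 N is already in N. Sum: 60.095474 + 6.443 = 66.538474 N. 1 dyne = 1e-05 N, so 66.538474 N = 66.538474 / 1e-05 = 6653847.4 dyne ≈ 6.654e+06 dyne (4 s.f.).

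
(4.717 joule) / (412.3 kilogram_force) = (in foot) 4.717 joule = 4.717 J. 1 kilogram_force = 9.80665 N, so 412.3 kilogram_force = 412.3 * 9.80665 = 4043.2818 N. Combine: 4.717 J / 4043.2818 N = 0.0011666266 m. 1 foot = 0.3048 m, so 0.0011666266 m = 0.0011666266 / 0.3048 = 0.003827515 foot ≈ 0.003828 foot (4 s.f.). Final answer: 0.003828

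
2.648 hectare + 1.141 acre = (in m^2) 1 hectare = 10000 m^2, so 2.648 hectare = 2.648 * 10000 = 26480 m^2. 1 acre = 4046.8564 m^2, so 1.141 acre = 1.141 * 4046.8564 = 4617.4632 m^2. Sum: 26480 + 4617.4632 = 31097.463 m^2. Result: 31097.463 m^2 ≈ 3.11e+04 m^2 (4 s.f.). Final answer: 3.11e+04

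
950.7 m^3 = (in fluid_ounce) 1 fluid_ounce = 2.957353e-05 m^3, so 950.7 m^3 = 950.7 / 2.957353e-05 = 32146991 fluid_ounce ≈ 3.215e+07 fluid_ounce (4 s.f.). Final answer: 3.215e+07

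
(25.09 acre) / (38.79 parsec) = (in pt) 2.405e-10. Check: 1 acre = 4046.8564 m^2, so 25.09 acre = 25.09 * 4046.8564 = 101535.63 m^2. 1 parsec = 3.0856776e+16 m, so 38.79 parsec = 38.79 * 3.0856776e+16 = 1.1969343e+18 m. Combine: 101535.63 m^2 / 1.1969343e+18 m = 8.4829739e-14 m. 1 pt = 0.00035277778 m, so 8.4829739e-14 m = 8.4829739e-14 / 0.00035277778 = 2.4046225e-10 pt ≈ 2.405e-10 pt (4 s.f.).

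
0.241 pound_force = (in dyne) 1.072e+05. Check: 1 pound_force = 4.4482216 N, so 0.241 pound_force = 0.241 * 4.4482216 = 1.0720214 N. 1 dyne = 1e-05 N, so 1.0720214 N = 1.0720214 / 1e-05 = 107202.14 dyne ≈ 1.072e+05 dyne (4 s.f.).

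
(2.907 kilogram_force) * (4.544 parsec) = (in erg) 1 kilogram_force = 9.80665 N, so 2.907 kilogram_force = 2.907 * 9.80665 = 28.507932 N. 1 parsec = 3.0856776e+16 m, so 4.544 parsec = 4.544 * 3.0856776e+16 = 1.4021319e+17 m. Combine: 28.507932 N * 1.4021319e+17 m = 3.997188e+18 J. 1 erg = 1e-07 J, so 3.997188e+18 J = 3.997188e+18 / 1e-07 = 3.997188e+25 erg ≈ 3.997e+25 erg (4 s.f.). Final answer: 3.997e+25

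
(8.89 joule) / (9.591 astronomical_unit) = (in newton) 6.196e-12. Check: 8.89 joule = 8.89 J. 1 astronomical_unit = 1.4959787e+11 m, so 9.591 astronomical_unit = 9.591 * 1.4959787e+11 = 1.4347932e+12 m. Combine: 8.89 J / 1.4347932e+12 m = 6.196015e-12 N. 6.196015e-12 N = 6.196015e-12 newton ≈ 6.196e-12 newton (4 s.f.).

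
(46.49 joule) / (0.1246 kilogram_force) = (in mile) 0.02364. Check: 46.49 joule = 46.49 J. 1 kilogram_force = 9.80665 N, so 0.1246 kilogram_force = 0.1246 * 9.80665 = 1.2219086 N. Combine: 46.49 J / 1.2219086 N = 38.047036 m. 1 mile = 1609.344 m, so 38.047036 m = 38.047036 / 1609.344 = 0.023641332 mile ≈ 0.02364 mile (4 s.f.).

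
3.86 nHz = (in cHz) 1 nHz = 1e-09 Hz, so 3.86 nHz = 3.86 * 1e-09 = 3.86e-09 Hz. 1 cHz = 0.01 Hz, so 3.86e-09 Hz = 3.86e-09 / 0.01 = 3.86e-07 cHz. Final answer: 3.86e-07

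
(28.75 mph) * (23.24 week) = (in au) 1 mph = 0.44704 m/s, so 28.75 mph = 28.75 * 0.44704 = 12.8524 m/s. 1 week = 604800 s, so 23.24 week = 23.24 * 604800 = 14055552 s. Combine: 12.8524 m/s * 14055552 s = 1.8064758e+08 m. 1 au = 1.4959787e+11 m, so 1.8064758e+08 m = 1.8064758e+08 / 1.4959787e+11 = 0.0012075545 au ≈ 0.001208 au (4 s.f.). Final answer: 0.001208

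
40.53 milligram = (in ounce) 0.00143. Check: 1 milligram = 1e-06 kg, so 40.53 milligram = 40.53 * 1e-06 = 4.053e-05 kg. 1 ounce = 0.028349523 kg, so 4.053e-05 kg = 4.053e-05 / 0.028349523 = 0.0014296537 ounce ≈ 0.00143 ounce (4 s.f.).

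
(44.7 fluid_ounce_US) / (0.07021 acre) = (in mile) 1 fluid_ounce_US = 2.957353e-05 m^3, so 44.7 fluid_ounce_US = 44.7 * 2.957353e-05 = 0.0013219368 m^3. 1 acre = 4046.8564 m^2, so 0.07021 acre = 0.07021 * 4046.8564 = 284.12979 m^2. Combine: 0.0013219368 m^3 / 284.12979 m^2 = 4.6525807e-06 m. 1 mile = 1609.344 m, so 4.6525807e-06 m = 4.6525807e-06 / 1609.344 = 2.8909796e-09 mile ≈ 2.891e-09 mile (4 s.f.). Final answer: 2.891e-09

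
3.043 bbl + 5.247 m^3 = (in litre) 1 bbl = 0.15898729 m^3, so 3.043 bbl = 3.043 * 0.15898729 = 0.48379834 m^3. 5.247 m^3 is already in m^3. Sum: 0.48379834 + 5.247 = 5.7307983 m^3. 1 litre = 0.001 m^3, so 5.7307983 m^3 = 5.7307983 / 0.001 = 5730.7983 litre ≈ 5731 litre (4 s.f.). Final answer: 5731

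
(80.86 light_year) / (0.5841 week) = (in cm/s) 2.166e+14. Check: 1 light_year = 9.4607305e+15 m, so 80.86 light_year = 80.86 * 9.4607305e+15 = 7.6499467e+17 m. 1 week = 604800 s, so 0.5841 week = 0.5841 * 604800 = 353263.68 s. Combine: 7.6499467e+17 m / 353263.68 s = 2.1655061e+12 m/s. 1 cm/s = 0.01 m/s, so 2.1655061e+12 m/s = 2.1655061e+12 / 0.01 = 2.1655061e+14 cm/s ≈ 2.166e+14 cm/s (4 s.f.).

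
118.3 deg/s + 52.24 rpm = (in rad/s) 1 deg/s = 0.017453293 rad/s, so 118.3 deg/s = 118.3 * 0.017453293 = 2.0647245 rad/s. 1 rpm = 0.10471976 rad/s, so 52.24 rpm = 52.24 * 0.10471976 = 5.47056 rad/s. Sum: 2.0647245 + 5.47056 = 7.5352845 rad/s. Result: 7.5352845 rad/s ≈ 7.535 rad/s (4 s.f.). Final answer: 7.535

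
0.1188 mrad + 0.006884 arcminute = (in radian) 0.0001208. Check: 1 mrad = 0.001 rad, so 0.1188 mrad = 0.1188 * 0.001 = 0.0001188 rad. 1 arcminute = 0.00029088821 rad, so 0.006884 arcminute = 0.006884 * 0.00029088821 = 2.0024744e-06 rad. Sum: 0.0001188 + 2.0024744e-06 = 0.00012080247 rad. 0.00012080247 rad = 0.00012080247 radian ≈ 0.0001208 radian (4 s.f.).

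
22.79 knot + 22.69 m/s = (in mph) 1 knot = 0.51444444 m/s, so 22.79 knot = 22.79 * 0.51444444 = 11.724189 m/s. 22.69 m/s is already in m/s. Sum: 11.724189 + 22.69 = 34.414189 m/s. 1 mph = 0.44704 m/s, so 34.414189 m/s = 34.414189 / 0.44704 = 76.982348 mph ≈ 76.98 mph (4 s.f.). Final answer: 76.98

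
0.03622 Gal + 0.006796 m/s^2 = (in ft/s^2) 0.02348. Check: 1 Gal = 0.01 m/s^2, so 0.03622 Gal = 0.03622 * 0.01 = 0.0003622 m/s^2. 0.006796 m/s^2 is already in m/s^2. Sum: 0.0003622 + 0.006796 = 0.0071582 m/s^2. 1 ft/s^2 = 0.3048 m/s^2, so 0.0071582 m/s^2 = 0.0071582 / 0.3048 = 0.023484908 ft/s^2 ≈ 0.02348 ft/s^2 (4 s.f.).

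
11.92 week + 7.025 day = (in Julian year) 1 week = 604800 s, so 11.92 week = 11.92 * 604800 = 7209216 s. 1 day = 86400 s, so 7.025 day = 7.025 * 86400 = 606960 s. Sum: 7209216 + 606960 = 7816176 s. 1 Julian year = 31557600 s, so 7816176 s = 7816176 / 31557600 = 0.24767967 Julian year ≈ 0.2477 Julian year (4 s.f.). Final answer: 0.2477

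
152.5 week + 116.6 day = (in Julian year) 1 week = 604800 s, so 152.5 week = 152.5 * 604800 = 92232000 s. 1 day = 86400 s, so 116.6 day = 116.6 * 86400 = 10074240 s. Sum: 92232000 + 10074240 = 1.0230624e+08 s. 1 Julian year = 31557600 s, so 1.0230624e+08 s = 1.0230624e+08 / 31557600 = 3.2418891 Julian year ≈ 3.242 Julian year (4 s.f.). Final answer: 3.242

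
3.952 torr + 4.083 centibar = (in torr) 1 torr = 133.32237 Pa, so 3.952 torr = 3.952 * 133.32237 = 526.89 Pa. 1 centibar = 1000 Pa, so 4.083 centibar = 4.083 * 1000 = 4083 Pa. Sum: 526.89 + 4083 = 4609.89 Pa. 1 torr = 133.32237 Pa, so 4609.89 Pa = 4609.89 / 133.32237 = 34.577019 torr ≈ 34.58 torr (4 s.f.). Final answer: 34.58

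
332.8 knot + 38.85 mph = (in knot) 366.6. Check: 1 knot = 0.51444444 m/s, so 332.8 knot = 332.8 * 0.51444444 = 171.20711 m/s. 1 mph = 0.44704 m/s, so 38.85 mph = 38.85 * 0.44704 = 17.367504 m/s. Sum: 171.20711 + 17.367504 = 188.57462 m/s. 1 knot = 0.51444444 m/s, so 188.57462 m/s = 188.57462 / 0.51444444 = 366.55973 knot ≈ 366.6 knot (4 s.f.).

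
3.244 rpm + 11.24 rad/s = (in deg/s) 663.5. Check: 1 rpm = 0.10471976 rad/s, so 3.244 rpm = 3.244 * 0.10471976 = 0.33971089 rad/s. 11.24 rad/s is already in rad/s. Sum: 0.33971089 + 11.24 = 11.579711 rad/s. 1 deg/s = 0.017453293 rad/s, so 11.579711 rad/s = 11.579711 / 0.017453293 = 663.46856 deg/s ≈ 663.5 deg/s (4 s.f.).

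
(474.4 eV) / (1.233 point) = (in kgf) 1.782e-14. Check: 1 eV = 1.6021766e-19 J, so 474.4 eV = 474.4 * 1.6021766e-19 = 7.600726e-17 J. 1 point = 0.00035277778 m, so 1.233 point = 1.233 * 0.00035277778 = 0.000434975 m. Combine: 7.600726e-17 J / 0.000434975 m = 1.7473937e-13 N. 1 kgf = 9.80665 N, so 1.7473937e-13 N = 1.7473937e-13 / 9.80665 = 1.7818457e-14 kgf ≈ 1.782e-14 kgf (4 s.f.).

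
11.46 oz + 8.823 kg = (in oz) 1 oz = 0.028349523 kg, so 11.46 oz = 11.46 * 0.028349523 = 0.32488554 kg. 8.823 kg is already in kg. Sum: 0.32488554 + 8.823 = 9.1478855 kg. 1 oz = 0.028349523 kg, so 9.1478855 kg = 9.1478855 / 0.028349523 = 322.68217 oz ≈ 322.7 oz (4 s.f.). Final answer: 322.7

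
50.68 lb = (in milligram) 1 lb = 0.45359237 kg, so 50.68 lb = 50.68 * 0.45359237 = 22.988061 kg. 1 milligram = 1e-06 kg, so 22.988061 kg = 22.988061 / 1e-06 = 22988061 milligram ≈ 2.299e+07 milligram (4 s.f.). Final answer: 2.299e+07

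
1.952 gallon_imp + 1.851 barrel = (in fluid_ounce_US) 1 gallon_imp = 0.00454609 m^3, so 1.952 gallon_imp = 1.952 * 0.00454609 = 0.0088739677 m^3. 1 barrel = 0.15898729 m^3, so 1.851 barrel = 1.851 * 0.15898729 = 0.29428548 m^3. Sum: 0.0088739677 + 0.29428548 = 0.30315945 m^3. 1 fluid_ounce_US = 2.957353e-05 m^3, so 0.30315945 m^3 = 0.30315945 / 2.957353e-05 = 10251.041 fluid_ounce_US ≈ 1.025e+04 fluid_ounce_US (4 s.f.). Final answer: 1.025e+04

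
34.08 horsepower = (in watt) 2.541e+04. Check: 1 horsepower = 745.69987 W, so 34.08 horsepower = 34.08 * 745.69987 = 25413.452 W. 25413.452 W = 25413.452 watt ≈ 2.541e+04 watt (4 s.f.).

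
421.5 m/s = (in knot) 819.3. Check: 1 knot = 0.51444444 m/s, so 421.5 m/s = 421.5 / 0.51444444 = 819.33045 knot ≈ 819.3 knot (4 s.f.).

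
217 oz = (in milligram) 6.152e+06. Check: 1 oz = 0.028349523 kg, so 217 oz = 217 * 0.028349523 = 6.1518465 kg. 1 milligram = 1e-06 kg, so 6.1518465 kg = 6.1518465 / 1e-06 = 6151846.5 milligram ≈ 6.152e+06 milligram (4 s.f.).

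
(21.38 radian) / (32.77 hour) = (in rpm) 0.001731. Check: 21.38 radian = 21.38 rad. 1 hour = 3600 s, so 32.77 hour = 32.77 * 3600 = 117972 s. Combine: 21.38 rad / 117972 s = 0.00018122944 rad/s. 1 rpm = 0.10471976 rad/s, so 0.00018122944 rad/s = 0.00018122944 / 0.10471976 = 0.0017306137 rpm ≈ 0.001731 rpm (4 s.f.).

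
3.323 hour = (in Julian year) 0.0003791. Check: 1 hour = 3600 s, so 3.323 hour = 3.323 * 3600 = 11962.8 s. 1 Julian year = 31557600 s, so 11962.8 s = 11962.8 / 31557600 = 0.00037907826 Julian year ≈ 0.0003791 Julian year (4 s.f.).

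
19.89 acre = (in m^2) 8.049e+04. Check: 1 acre = 4046.8564 m^2, so 19.89 acre = 19.89 * 4046.8564 = 80491.974 m^2. Result: 80491.974 m^2 ≈ 8.049e+04 m^2 (4 s.f.).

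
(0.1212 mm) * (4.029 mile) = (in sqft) 1 mm = 0.001 m, so 0.1212 mm = 0.1212 * 0.001 = 0.0001212 m. 1 mile = 1609.344 m, so 4.029 mile = 4.029 * 1609.344 = 6484.047 m. Combine: 0.0001212 m * 6484.047 m = 0.78586649 m^2. 1 sqft = 0.09290304 m^2, so 0.78586649 m^2 = 0.78586649 / 0.09290304 = 8.4589965 sqft ≈ 8.459 sqft (4 s.f.). Final answer: 8.459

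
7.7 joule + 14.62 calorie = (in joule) 7.7 joule = 7.7 J. 1 calorie = 4.184 J, so 14.62 calorie = 14.62 * 4.184 = 61.17008 J. Sum: 7.7 + 61.17008 = 68.87008 J. 68.87008 J = 68.87008 joule ≈ 68.87 joule (4 s.f.). Final answer: 68.87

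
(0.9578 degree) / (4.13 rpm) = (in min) 0.0006442. Check: 1 degree = 0.017453293 rad, so 0.9578 degree = 0.9578 * 0.017453293 = 0.016716764 rad. 1 rpm = 0.10471976 rad/s, so 4.13 rpm = 4.13 * 0.10471976 = 0.43249259 rad/s. Combine: 0.016716764 rad / 0.43249259 rad/s = 0.038652139 s. 1 min = 60 s, so 0.038652139 s = 0.038652139 / 60 = 0.00064420231 min ≈ 0.0006442 min (4 s.f.).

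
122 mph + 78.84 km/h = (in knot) 1 mph = 0.44704 m/s, so 122 mph = 122 * 0.44704 = 54.53888 m/s. 1 km/h = 0.27777778 m/s, so 78.84 km/h = 78.84 * 0.27777778 = 21.9 m/s. Sum: 54.53888 + 21.9 = 76.43888 m/s. 1 knot = 0.51444444 m/s, so 76.43888 m/s = 76.43888 / 0.51444444 = 148.5853 knot ≈ 148.6 knot (4 s.f.). Final answer: 148.6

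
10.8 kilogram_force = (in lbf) 1 kilogram_force = 9.80665 N, so 10.8 kilogram_force = 10.8 * 9.80665 = 105.91182 N. 1 lbf = 4.4482216 N, so 105.91182 N = 105.91182 / 4.4482216 = 23.809924 lbf ≈ 23.81 lbf (4 s.f.). Final answer: 23.81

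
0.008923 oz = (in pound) 1 oz = 0.028349523 kg, so 0.008923 oz = 0.008923 * 0.028349523 = 0.00025296279 kg. 1 pound = 0.45359237 kg, so 0.00025296279 kg = 0.00025296279 / 0.45359237 = 0.0005576875 pound ≈ 0.0005577 pound (4 s.f.). Final answer: 0.0005577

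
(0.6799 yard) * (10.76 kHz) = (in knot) 1.3e+04. Check: 1 yard = 0.9144 m, so 0.6799 yard = 0.6799 * 0.9144 = 0.62170056 m. 1 kHz = 1000 Hz, so 10.76 kHz = 10.76 * 1000 = 10760 Hz. Combine: 0.62170056 m * 10760 Hz = 6689.498 m/s. 1 knot = 0.51444444 m/s, so 6689.498 m/s = 6689.498 / 0.51444444 = 13003.344 knot ≈ 1.3e+04 knot (4 s.f.).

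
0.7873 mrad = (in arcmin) 2.707. Check: 1 mrad = 0.001 rad, so 0.7873 mrad = 0.7873 * 0.001 = 0.0007873 rad. 1 arcmin = 0.00029088821 rad, so 0.0007873 rad = 0.0007873 / 0.00029088821 = 2.706538 arcmin ≈ 2.707 arcmin (4 s.f.).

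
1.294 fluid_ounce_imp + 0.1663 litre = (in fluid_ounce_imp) 7.147. Check: 1 fluid_ounce_imp = 2.8413063e-05 m^3, so 1.294 fluid_ounce_imp = 1.294 * 2.8413063e-05 = 3.6766503e-05 m^3. 1 litre = 0.001 m^3, so 0.1663 litre = 0.1663 * 0.001 = 0.0001663 m^3. Sum: 3.6766503e-05 + 0.0001663 = 0.0002030665 m^3. 1 fluid_ounce_imp = 2.8413063e-05 m^3, so 0.0002030665 m^3 = 0.0002030665 / 2.8413063e-05 = 7.1469418 fluid_ounce_imp ≈ 7.147 fluid_ounce_imp (4 s.f.).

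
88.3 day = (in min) 1 day = 86400 s, so 88.3 day = 88.3 * 86400 = 7629120 s. 1 min = 60 s, so 7629120 s = 7629120 / 60 = 127152 min ≈ 1.272e+05 min (4 s.f.). Final answer: 1.272e+05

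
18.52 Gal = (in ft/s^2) 0.6076. Check: 1 Gal = 0.01 m/s^2, so 18.52 Gal = 18.52 * 0.01 = 0.1852 m/s^2. 1 ft/s^2 = 0.3048 m/s^2, so 0.1852 m/s^2 = 0.1852 / 0.3048 = 0.60761155 ft/s^2 ≈ 0.6076 ft/s^2 (4 s.f.).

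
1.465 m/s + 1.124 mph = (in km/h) 1.465 m/s is already in m/s. 1 mph = 0.44704 m/s, so 1.124 mph = 1.124 * 0.44704 = 0.50247296 m/s. Sum: 1.465 + 0.50247296 = 1.967473 m/s. 1 km/h = 0.27777778 m/s, so 1.967473 m/s = 1.967473 / 0.27777778 = 7.0829027 km/h ≈ 7.083 km/h (4 s.f.). Final answer: 7.083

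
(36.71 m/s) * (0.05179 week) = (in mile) 36.71 m/s is already in m/s. 1 week = 604800 s, so 0.05179 week = 0.05179 * 604800 = 31322.592 s. Combine: 36.71 m/s * 31322.592 s = 1149852.4 m. 1 mile = 1609.344 m, so 1149852.4 m = 1149852.4 / 1609.344 = 714.48513 mile ≈ 714.5 mile (4 s.f.). Final answer: 714.5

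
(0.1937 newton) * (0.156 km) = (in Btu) 0.1937 newton = 0.1937 N. 1 km = 1000 m, so 0.156 km = 0.156 * 1000 = 156 m. Combine: 0.1937 N * 156 m = 30.2172 J. 1 Btu = 1055.0559 J, so 30.2172 J = 30.2172 / 1055.0559 = 0.028640379 Btu ≈ 0.02864 Btu (4 s.f.). Final answer: 0.02864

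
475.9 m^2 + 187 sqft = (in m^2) 493.3. Check: 475.9 m^2 is already in m^2. 1 sqft = 0.09290304 m^2, so 187 sqft = 187 * 0.09290304 = 17.372868 m^2. Sum: 475.9 + 17.372868 = 493.27287 m^2. Result: 493.27287 m^2 ≈ 493.3 m^2 (4 s.f.).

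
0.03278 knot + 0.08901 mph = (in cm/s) 5.665. Check: 1 knot = 0.51444444 m/s, so 0.03278 knot = 0.03278 * 0.51444444 = 0.016863489 m/s. 1 mph = 0.44704 m/s, so 0.08901 mph = 0.08901 * 0.44704 = 0.03979103 m/s. Sum: 0.016863489 + 0.03979103 = 0.056654519 m/s. 1 cm/s = 0.01 m/s, so 0.056654519 m/s = 0.056654519 / 0.01 = 5.6654519 cm/s ≈ 5.665 cm/s (4 s.f.).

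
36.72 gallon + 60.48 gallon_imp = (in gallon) 109.4. Check: 1 gallon = 0.0037854118 m^3, so 36.72 gallon = 36.72 * 0.0037854118 = 0.13900032 m^3. 1 gallon_imp = 0.00454609 m^3, so 60.48 gallon_imp = 60.48 * 0.00454609 = 0.27494752 m^3. Sum: 0.13900032 + 0.27494752 = 0.41394784 m^3. 1 gallon = 0.0037854118 m^3, so 0.41394784 m^3 = 0.41394784 / 0.0037854118 = 109.35345 gallon ≈ 109.4 gallon (4 s.f.).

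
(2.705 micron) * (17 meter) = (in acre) 1.136e-08. Check: 1 micron = 1e-06 m, so 2.705 micron = 2.705 * 1e-06 = 2.705e-06 m. 17 meter = 17 m. Combine: 2.705e-06 m * 17 m = 4.5985e-05 m^2. 1 acre = 4046.8564 m^2, so 4.5985e-05 m^2 = 4.5985e-05 / 4046.8564 = 1.1363141e-08 acre ≈ 1.136e-08 acre (4 s.f.).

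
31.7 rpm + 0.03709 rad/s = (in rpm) 1 rpm = 0.10471976 rad/s, so 31.7 rpm = 31.7 * 0.10471976 = 3.3196162 rad/s. 0.03709 rad/s is already in rad/s. Sum: 3.3196162 + 0.03709 = 3.3567062 rad/s. 1 rpm = 0.10471976 rad/s, so 3.3567062 rad/s = 3.3567062 / 0.10471976 = 32.054183 rpm ≈ 32.05 rpm (4 s.f.). Final answer: 32.05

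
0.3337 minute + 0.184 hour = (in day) 0.007898. Check: 1 minute = 60 s, so 0.3337 minute = 0.3337 * 60 = 20.022 s. 1 hour = 3600 s, so 0.184 hour = 0.184 * 3600 = 662.4 s. Sum: 20.022 + 662.4 = 682.422 s. 1 day = 86400 s, so 682.422 s = 682.422 / 86400 = 0.0078984028 day ≈ 0.007898 day (4 s.f.).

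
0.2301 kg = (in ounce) 1 ounce = 0.028349523 kg, so 0.2301 kg = 0.2301 / 0.028349523 = 8.1165386 ounce ≈ 8.117 ounce (4 s.f.). Final answer: 8.117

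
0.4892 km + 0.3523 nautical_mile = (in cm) 1.142e+05. Check: 1 km = 1000 m, so 0.4892 km = 0.4892 * 1000 = 489.2 m. 1 nautical_mile = 1852 m, so 0.3523 nautical_mile = 0.3523 * 1852 = 652.4596 m. Sum: 489.2 + 652.4596 = 1141.6596 m. 1 cm = 0.01 m, so 1141.6596 m = 1141.6596 / 0.01 = 114165.96 cm ≈ 1.142e+05 cm (4 s.f.).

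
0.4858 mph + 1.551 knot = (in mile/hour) 2.271. Check: 1 mph = 0.44704 m/s, so 0.4858 mph = 0.4858 * 0.44704 = 0.21717203 m/s. 1 knot = 0.51444444 m/s, so 1.551 knot = 1.551 * 0.51444444 = 0.79790333 m/s. Sum: 0.21717203 + 0.79790333 = 1.0150754 m/s. 1 mile/hour = 0.44704 m/s, so 1.0150754 m/s = 1.0150754 / 0.44704 = 2.2706589 mile/hour ≈ 2.271 mile/hour (4 s.f.).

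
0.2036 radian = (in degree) 11.67. Check: 0.2036 radian = 0.2036 rad. 1 degree = 0.017453293 rad, so 0.2036 rad = 0.2036 / 0.017453293 = 11.665421 degree ≈ 11.67 degree (4 s.f.).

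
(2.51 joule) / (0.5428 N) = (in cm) 462.4. Check: 2.51 joule = 2.51 J. 0.5428 N is already in N. Combine: 2.51 J / 0.5428 N = 4.624171 m. 1 cm = 0.01 m, so 4.624171 m = 4.624171 / 0.01 = 462.4171 cm ≈ 462.4 cm (4 s.f.).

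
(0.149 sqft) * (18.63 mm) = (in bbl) 0.001622. Check: 1 sqft = 0.09290304 m^2, so 0.149 sqft = 0.149 * 0.09290304 = 0.013842553 m^2. 1 mm = 0.001 m, so 18.63 mm = 18.63 * 0.001 = 0.01863 m. Combine: 0.013842553 m^2 * 0.01863 m = 0.00025788676 m^3. 1 bbl = 0.15898729 m^3, so 0.00025788676 m^3 = 0.00025788676 / 0.15898729 = 0.0016220589 bbl ≈ 0.001622 bbl (4 s.f.).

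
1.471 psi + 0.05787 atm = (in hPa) 1 psi = 6894.7573 Pa, so 1.471 psi = 1.471 * 6894.7573 = 10142.188 Pa. 1 atm = 101325 Pa, so 0.05787 atm = 0.05787 * 101325 = 5863.6777 Pa. Sum: 10142.188 + 5863.6777 = 16005.866 Pa. 1 hPa = 100 Pa, so 16005.866 Pa = 16005.866 / 100 = 160.05866 hPa ≈ 160.1 hPa (4 s.f.). Final answer: 160.1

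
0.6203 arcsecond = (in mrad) 1 arcsecond = 4.8481368e-06 rad, so 0.6203 arcsecond = 0.6203 * 4.8481368e-06 = 3.0072993e-06 rad. 1 mrad = 0.001 rad, so 3.0072993e-06 rad = 3.0072993e-06 / 0.001 = 0.0030072993 mrad ≈ 0.003007 mrad (4 s.f.). Final answer: 0.003007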